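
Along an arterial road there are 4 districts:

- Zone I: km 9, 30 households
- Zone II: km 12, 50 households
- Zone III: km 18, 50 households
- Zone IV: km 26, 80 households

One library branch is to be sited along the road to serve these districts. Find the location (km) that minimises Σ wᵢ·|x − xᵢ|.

x = 18

For a sum of weighted absolute distances on a line, the optimum is the weighted median (not the mean). Total weight W = 210; half-weight = 105.
Sort by position and accumulate weight:
  km 9 (Zone I, w=30) → cum 30
  km 12 (Zone II, w=50) → cum 80
  km 18 (Zone III, w=50) → cum 130  ≥ 105 → median here
  km 26 (Zone IV, w=80) → cum 210
Optimal location: km 18.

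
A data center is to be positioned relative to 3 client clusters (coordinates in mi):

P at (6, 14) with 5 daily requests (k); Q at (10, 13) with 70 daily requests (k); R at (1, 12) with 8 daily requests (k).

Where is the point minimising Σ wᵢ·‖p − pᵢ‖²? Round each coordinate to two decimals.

The minimiser of Σwᵢ‖p−pᵢ‖² is the weighted centroid p* = (Σwᵢpᵢ)/(Σwᵢ).
Σwᵢ = 83.
Σwᵢxᵢ = 5·6 + 70·10 + 8·1 = 738.
Σwᵢyᵢ = 5·14 + 70·13 + 8·12 = 1076.
x* = 738/83 = 8.89, y* = 1076/83 = 12.96.

(8.89, 12.96)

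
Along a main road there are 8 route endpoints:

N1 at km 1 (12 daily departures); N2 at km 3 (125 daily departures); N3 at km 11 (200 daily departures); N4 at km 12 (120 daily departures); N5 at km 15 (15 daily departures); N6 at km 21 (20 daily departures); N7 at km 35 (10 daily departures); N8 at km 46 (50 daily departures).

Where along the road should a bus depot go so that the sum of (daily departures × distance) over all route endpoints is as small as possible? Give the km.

x = 11

For a sum of weighted absolute distances on a line, the optimum is the weighted median (not the mean). Total weight W = 552; half-weight = 276.
Sort by position and accumulate weight:
  km 1 (N1, w=12) → cum 12
  km 3 (N2, w=125) → cum 137
  km 11 (N3, w=200) → cum 337  ≥ 276 → median here
  km 12 (N4, w=120) → cum 457
  km 15 (N5, w=15) → cum 472
  km 21 (N6, w=20) → cum 492
  km 35 (N7, w=10) → cum 502
  km 46 (N8, w=50) → cum 552
Optimal location: km 11.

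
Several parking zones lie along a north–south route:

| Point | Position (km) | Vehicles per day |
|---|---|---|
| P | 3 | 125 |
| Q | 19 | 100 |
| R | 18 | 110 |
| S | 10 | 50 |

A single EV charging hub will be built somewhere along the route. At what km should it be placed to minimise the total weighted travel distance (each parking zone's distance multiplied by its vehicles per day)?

For a sum of weighted absolute distances on a line, the optimum is the weighted median (not the mean). Total weight W = 385; half-weight = 192.5.
Sort by position and accumulate weight:
  km 3 (P, w=125) → cum 125
  km 10 (S, w=50) → cum 175
  km 18 (R, w=110) → cum 285  ≥ 192.5 → median here
  km 19 (Q, w=100) → cum 385
Optimal location: km 18.

x = 18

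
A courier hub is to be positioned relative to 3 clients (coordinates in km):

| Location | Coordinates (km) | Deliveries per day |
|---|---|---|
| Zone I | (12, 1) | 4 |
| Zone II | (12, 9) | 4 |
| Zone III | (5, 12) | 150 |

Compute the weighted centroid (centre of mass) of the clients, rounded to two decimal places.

The minimiser of Σwᵢ‖p−pᵢ‖² is the weighted centroid p* = (Σwᵢpᵢ)/(Σwᵢ).
Σwᵢ = 158.
Σwᵢxᵢ = 4·12 + 4·12 + 150·5 = 846.
Σwᵢyᵢ = 4·1 + 4·9 + 150·12 = 1840.
x* = 846/158 = 5.35, y* = 1840/158 = 11.65.

(5.35, 11.65)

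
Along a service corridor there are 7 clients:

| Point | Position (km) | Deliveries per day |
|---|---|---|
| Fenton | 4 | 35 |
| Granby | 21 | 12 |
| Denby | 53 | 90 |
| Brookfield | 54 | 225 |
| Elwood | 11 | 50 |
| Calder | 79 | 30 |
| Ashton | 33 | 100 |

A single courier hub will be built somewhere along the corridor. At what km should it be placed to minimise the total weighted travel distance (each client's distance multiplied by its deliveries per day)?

For a sum of weighted absolute distances on a line, the optimum is the weighted median (not the mean). Total weight W = 542; half-weight = 271.
Sort by position and accumulate weight:
  km 4 (Fenton, w=35) → cum 35
  km 11 (Elwood, w=50) → cum 85
  km 21 (Granby, w=12) → cum 97
  km 33 (Ashton, w=100) → cum 197
  km 53 (Denby, w=90) → cum 287  ≥ 271 → median here
  km 54 (Brookfield, w=225) → cum 512
  km 79 (Calder, w=30) → cum 542
Optimal location: km 53.

x = 53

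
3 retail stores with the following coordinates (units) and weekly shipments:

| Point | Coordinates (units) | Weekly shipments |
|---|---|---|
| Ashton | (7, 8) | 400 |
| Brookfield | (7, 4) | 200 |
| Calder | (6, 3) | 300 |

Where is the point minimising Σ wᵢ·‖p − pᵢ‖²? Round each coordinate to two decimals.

The minimiser of Σwᵢ‖p−pᵢ‖² is the weighted centroid p* = (Σwᵢpᵢ)/(Σwᵢ).
Σwᵢ = 900.
Σwᵢxᵢ = 400·7 + 200·7 + 300·6 = 6000.
Σwᵢyᵢ = 400·8 + 200·4 + 300·3 = 4900.
x* = 6000/900 = 6.67, y* = 4900/900 = 5.44.

(6.67, 5.44)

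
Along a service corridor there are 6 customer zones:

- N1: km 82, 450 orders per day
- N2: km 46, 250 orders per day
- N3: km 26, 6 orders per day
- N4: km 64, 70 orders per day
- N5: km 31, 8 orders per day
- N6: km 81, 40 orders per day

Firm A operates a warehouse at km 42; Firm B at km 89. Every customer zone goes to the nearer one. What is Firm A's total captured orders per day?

The indifferent point is the midpoint (42+89)/2 = 65.5; customer zones left of it (closer to Firm A at 42) go to Firm A, those right go to Firm B.
  N3 at 26 (w=6) → Firm A
  N5 at 31 (w=8) → Firm A
  N2 at 46 (w=250) → Firm A
  N4 at 64 (w=70) → Firm A
  N6 at 81 (w=40) → Firm B
  N1 at 82 (w=450) → Firm B
Firm A captures 334; Firm B captures 490.

334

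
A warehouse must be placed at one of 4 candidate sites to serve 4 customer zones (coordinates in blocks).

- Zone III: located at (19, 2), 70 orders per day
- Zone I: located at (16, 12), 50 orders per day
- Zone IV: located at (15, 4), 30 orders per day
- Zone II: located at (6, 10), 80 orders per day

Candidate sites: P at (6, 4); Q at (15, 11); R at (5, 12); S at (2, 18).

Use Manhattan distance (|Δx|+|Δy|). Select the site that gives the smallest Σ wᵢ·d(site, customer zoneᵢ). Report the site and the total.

Total weighted distance at each candidate:
  P (6, 4): total = 2700
  Q (15, 11): total = 2020
  R (5, 12): total = 3010
  S (2, 18): total = 5080
Minimum is at Q with total 2020 blocks.

Q, total 2020 blocks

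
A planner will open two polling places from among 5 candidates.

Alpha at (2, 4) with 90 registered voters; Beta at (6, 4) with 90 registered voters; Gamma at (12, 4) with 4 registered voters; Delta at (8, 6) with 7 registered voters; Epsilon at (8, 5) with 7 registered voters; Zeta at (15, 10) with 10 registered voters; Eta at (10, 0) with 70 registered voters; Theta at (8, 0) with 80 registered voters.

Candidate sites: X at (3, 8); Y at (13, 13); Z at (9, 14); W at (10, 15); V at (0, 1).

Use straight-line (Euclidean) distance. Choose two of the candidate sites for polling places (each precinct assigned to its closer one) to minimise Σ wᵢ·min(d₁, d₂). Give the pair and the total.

Evaluate every pair (each demand assigned to the nearer of the two):
  {X, V}: total = 2362.5
  {X, Y}: total = 2470.7
  {Y, V}: total = 2471.8
  {X, W}: total = 2508.5
  {Z, V}: total = 2509.6
  {X, Z}: total = 2509.9
  {W, V}: total = 2519.3
  {Y, Z}: total = 4278.5
  {Z, W}: total = 4375.9
  {Y, W}: total = 4497.0
Best pair: {X, V} with total 2362.5.

{X, V}, total 2362.5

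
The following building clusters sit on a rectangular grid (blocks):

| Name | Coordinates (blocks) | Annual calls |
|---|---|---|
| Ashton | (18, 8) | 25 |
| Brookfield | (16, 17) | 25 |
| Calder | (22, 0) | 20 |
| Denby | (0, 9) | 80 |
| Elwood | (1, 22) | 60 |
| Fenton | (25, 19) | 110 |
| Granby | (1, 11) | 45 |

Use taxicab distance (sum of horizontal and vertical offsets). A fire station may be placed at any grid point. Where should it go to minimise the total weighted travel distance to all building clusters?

(1, 17)

Manhattan distance separates: Σwᵢ(|x−xᵢ|+|y−yᵢ|) = Σwᵢ|x−xᵢ| + Σwᵢ|y−yᵢ|, so x and y are optimised independently as 1-D weighted medians.
Total weight W = 365; half = 182.5.
x-coordinate, sorted with cumulative weight:
  x=0 (Denby, w=80) cum 80
  x=1 (Elwood, w=60) cum 140
  x=1 (Granby, w=45) cum 185  ← median
  x=16 (Brookfield, w=25) cum 210
  x=18 (Ashton, w=25) cum 235
  x=22 (Calder, w=20) cum 255
  x=25 (Fenton, w=110) cum 365
⇒ x* = 1
y-coordinate, sorted with cumulative weight:
  y=0 (Calder, w=20) cum 20
  y=8 (Ashton, w=25) cum 45
  y=9 (Denby, w=80) cum 125
  y=11 (Granby, w=45) cum 170
  y=17 (Brookfield, w=25) cum 195  ← median
  y=19 (Fenton, w=110) cum 305
  y=22 (Elwood, w=60) cum 365
⇒ y* = 17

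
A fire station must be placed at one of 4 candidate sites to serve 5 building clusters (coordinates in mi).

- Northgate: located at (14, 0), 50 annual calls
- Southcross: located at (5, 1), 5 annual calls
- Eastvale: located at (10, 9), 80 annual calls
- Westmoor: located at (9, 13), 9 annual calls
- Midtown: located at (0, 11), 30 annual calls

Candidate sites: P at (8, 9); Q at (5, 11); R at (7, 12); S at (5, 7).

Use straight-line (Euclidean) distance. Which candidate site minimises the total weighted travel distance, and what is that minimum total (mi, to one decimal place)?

Total weighted distance at each candidate:
  P (8, 9): total = 1028.0
  Q (5, 11): total = 1381.7
  R (7, 12): total = 1322.2
  S (5, 7): total = 1287.9
Minimum is at P with total 1028.0 mi.

P, total 1028.0 mi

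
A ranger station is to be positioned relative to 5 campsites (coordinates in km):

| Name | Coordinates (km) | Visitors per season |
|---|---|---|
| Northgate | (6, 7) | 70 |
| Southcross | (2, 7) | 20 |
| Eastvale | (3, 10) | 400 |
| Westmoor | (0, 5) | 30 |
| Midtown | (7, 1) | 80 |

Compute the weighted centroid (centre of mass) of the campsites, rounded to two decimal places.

(3.70, 8.10)

The minimiser of Σwᵢ‖p−pᵢ‖² is the weighted centroid p* = (Σwᵢpᵢ)/(Σwᵢ).
Σwᵢ = 600.
Σwᵢxᵢ = 70·6 + 20·2 + 400·3 + 30·0 + 80·7 = 2220.
Σwᵢyᵢ = 70·7 + 20·7 + 400·10 + 30·5 + 80·1 = 4860.
x* = 2220/600 = 3.70, y* = 4860/600 = 8.10.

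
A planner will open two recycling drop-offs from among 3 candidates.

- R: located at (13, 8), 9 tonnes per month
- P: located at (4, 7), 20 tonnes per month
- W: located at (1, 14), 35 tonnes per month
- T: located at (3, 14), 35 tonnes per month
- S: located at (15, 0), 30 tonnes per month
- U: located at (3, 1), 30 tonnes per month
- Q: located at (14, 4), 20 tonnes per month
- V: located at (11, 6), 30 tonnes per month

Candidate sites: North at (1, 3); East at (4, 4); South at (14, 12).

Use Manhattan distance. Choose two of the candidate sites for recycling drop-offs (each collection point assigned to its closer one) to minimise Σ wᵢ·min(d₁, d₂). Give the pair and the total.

Evaluate every pair (each demand assigned to the nearer of the two):
  {East, South}: total = 1885
  {North, South}: total = 1965
  {North, East}: total = 1987
Best pair: {East, South} with total 1885.

{East, South}, total 1885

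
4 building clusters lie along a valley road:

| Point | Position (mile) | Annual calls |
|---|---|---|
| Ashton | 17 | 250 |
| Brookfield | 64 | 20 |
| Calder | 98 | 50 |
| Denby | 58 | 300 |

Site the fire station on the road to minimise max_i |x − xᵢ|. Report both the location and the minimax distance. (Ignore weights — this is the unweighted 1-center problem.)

The 1-center on a line is the midpoint of the two extreme points: leftmost at 17, rightmost at 98.
Optimal location = (17 + 98)/2 = 57.5; maximum distance = (98 − 17)/2 = 40.5.

location 57.5, max distance 40.5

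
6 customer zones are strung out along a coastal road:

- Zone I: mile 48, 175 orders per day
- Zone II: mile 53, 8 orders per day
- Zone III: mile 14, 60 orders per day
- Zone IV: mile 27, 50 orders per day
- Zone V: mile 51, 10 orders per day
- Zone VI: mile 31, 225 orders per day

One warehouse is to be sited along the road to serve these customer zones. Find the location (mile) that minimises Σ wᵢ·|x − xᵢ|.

For a sum of weighted absolute distances on a line, the optimum is the weighted median (not the mean). Total weight W = 528; half-weight = 264.
Sort by position and accumulate weight:
  mile 14 (Zone III, w=60) → cum 60
  mile 27 (Zone IV, w=50) → cum 110
  mile 31 (Zone VI, w=225) → cum 335  ≥ 264 → median here
  mile 48 (Zone I, w=175) → cum 510
  mile 51 (Zone V, w=10) → cum 520
  mile 53 (Zone II, w=8) → cum 528
Optimal location: mile 31.

x = 31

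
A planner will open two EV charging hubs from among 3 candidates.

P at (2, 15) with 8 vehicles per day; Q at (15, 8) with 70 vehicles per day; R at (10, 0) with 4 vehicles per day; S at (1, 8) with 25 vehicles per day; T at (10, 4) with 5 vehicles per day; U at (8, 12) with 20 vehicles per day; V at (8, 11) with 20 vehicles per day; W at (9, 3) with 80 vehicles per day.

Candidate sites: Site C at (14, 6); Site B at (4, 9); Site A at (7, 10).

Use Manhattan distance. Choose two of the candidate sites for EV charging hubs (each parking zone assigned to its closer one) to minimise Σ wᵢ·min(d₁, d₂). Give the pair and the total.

Evaluate every pair (each demand assigned to the nearer of the two):
  {Site C, Site A}: total = 1300
  {Site C, Site B}: total = 1344
  {Site B, Site A}: total = 1781
Best pair: {Site C, Site A} with total 1300.

{Site C, Site A}, total 1300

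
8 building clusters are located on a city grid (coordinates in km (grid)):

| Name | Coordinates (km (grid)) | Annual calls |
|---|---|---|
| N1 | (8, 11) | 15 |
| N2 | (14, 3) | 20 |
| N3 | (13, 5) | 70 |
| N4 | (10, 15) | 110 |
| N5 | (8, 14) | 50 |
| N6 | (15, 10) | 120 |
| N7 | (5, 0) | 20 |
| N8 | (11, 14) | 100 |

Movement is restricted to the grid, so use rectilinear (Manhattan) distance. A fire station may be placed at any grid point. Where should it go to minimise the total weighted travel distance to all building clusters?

Manhattan distance separates: Σwᵢ(|x−xᵢ|+|y−yᵢ|) = Σwᵢ|x−xᵢ| + Σwᵢ|y−yᵢ|, so x and y are optimised independently as 1-D weighted medians.
Total weight W = 505; half = 252.5.
x-coordinate, sorted with cumulative weight:
  x=5 (N7, w=20) cum 20
  x=8 (N1, w=15) cum 35
  x=8 (N5, w=50) cum 85
  x=10 (N4, w=110) cum 195
  x=11 (N8, w=100) cum 295  ← median
  x=13 (N3, w=70) cum 365
  x=14 (N2, w=20) cum 385
  x=15 (N6, w=120) cum 505
⇒ x* = 11
y-coordinate, sorted with cumulative weight:
  y=0 (N7, w=20) cum 20
  y=3 (N2, w=20) cum 40
  y=5 (N3, w=70) cum 110
  y=10 (N6, w=120) cum 230
  y=11 (N1, w=15) cum 245
  y=14 (N5, w=50) cum 295  ← median
  y=14 (N8, w=100) cum 395
  y=15 (N4, w=110) cum 505
⇒ y* = 14

(11, 14)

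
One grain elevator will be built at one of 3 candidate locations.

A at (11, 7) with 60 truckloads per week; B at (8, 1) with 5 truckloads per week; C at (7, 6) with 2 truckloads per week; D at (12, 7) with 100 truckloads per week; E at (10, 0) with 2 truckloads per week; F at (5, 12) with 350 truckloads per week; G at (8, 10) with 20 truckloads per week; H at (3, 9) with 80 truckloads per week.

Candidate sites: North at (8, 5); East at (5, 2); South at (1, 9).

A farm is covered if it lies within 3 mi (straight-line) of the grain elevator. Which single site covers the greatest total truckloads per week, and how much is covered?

Coverage radius r = 3 mi; a point is covered iff (Δx)²+(Δy)² ≤ 3² = 9.
  North (8, 5): covers {C} → 2
  East (5, 2): covers {none} → 0
  South (1, 9): covers {H} → 80
Maximum coverage at South: 80 truckloads per week.

South, covering 80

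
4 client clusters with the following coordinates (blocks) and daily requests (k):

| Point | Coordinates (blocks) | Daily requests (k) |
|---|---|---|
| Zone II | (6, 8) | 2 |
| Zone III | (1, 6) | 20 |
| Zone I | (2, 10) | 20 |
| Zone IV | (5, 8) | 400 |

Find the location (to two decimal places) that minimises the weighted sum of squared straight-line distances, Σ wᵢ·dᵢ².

The minimiser of Σwᵢ‖p−pᵢ‖² is the weighted centroid p* = (Σwᵢpᵢ)/(Σwᵢ).
Σwᵢ = 442.
Σwᵢxᵢ = 2·6 + 20·1 + 20·2 + 400·5 = 2072.
Σwᵢyᵢ = 2·8 + 20·6 + 20·10 + 400·8 = 3536.
x* = 2072/442 = 4.69, y* = 3536/442 = 8.00.

(4.69, 8.00)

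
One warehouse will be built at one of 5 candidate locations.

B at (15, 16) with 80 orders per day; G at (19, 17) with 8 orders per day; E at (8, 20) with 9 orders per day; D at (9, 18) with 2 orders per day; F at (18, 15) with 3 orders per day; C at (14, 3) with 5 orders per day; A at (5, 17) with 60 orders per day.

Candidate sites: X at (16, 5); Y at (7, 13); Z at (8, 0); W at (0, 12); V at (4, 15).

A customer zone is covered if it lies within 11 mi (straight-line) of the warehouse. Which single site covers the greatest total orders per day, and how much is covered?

Coverage radius r = 11 mi; a point is covered iff (Δx)²+(Δy)² ≤ 11² = 121.
  X (16, 5): covers {F, C} → 8
  Y (7, 13): covers {B, E, D, A} → 151
  Z (8, 0): covers {C} → 5
  W (0, 12): covers {D, A} → 62
  V (4, 15): covers {E, D, A} → 71
Maximum coverage at Y: 151 orders per day.

Y, covering 151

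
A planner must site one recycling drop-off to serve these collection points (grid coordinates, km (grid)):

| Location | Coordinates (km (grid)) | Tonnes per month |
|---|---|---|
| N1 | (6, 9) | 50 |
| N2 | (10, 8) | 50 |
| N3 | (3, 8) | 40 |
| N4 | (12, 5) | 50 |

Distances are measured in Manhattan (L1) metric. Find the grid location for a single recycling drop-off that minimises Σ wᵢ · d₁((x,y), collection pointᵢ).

Manhattan distance separates: Σwᵢ(|x−xᵢ|+|y−yᵢ|) = Σwᵢ|x−xᵢ| + Σwᵢ|y−yᵢ|, so x and y are optimised independently as 1-D weighted medians.
Total weight W = 190; half = 95.
x-coordinate, sorted with cumulative weight:
  x=3 (N3, w=40) cum 40
  x=6 (N1, w=50) cum 90
  x=10 (N2, w=50) cum 140  ← median
  x=12 (N4, w=50) cum 190
⇒ x* = 10
y-coordinate, sorted with cumulative weight:
  y=5 (N4, w=50) cum 50
  y=8 (N2, w=50) cum 100  ← median
  y=8 (N3, w=40) cum 140
  y=9 (N1, w=50) cum 190
⇒ y* = 8

(10, 8)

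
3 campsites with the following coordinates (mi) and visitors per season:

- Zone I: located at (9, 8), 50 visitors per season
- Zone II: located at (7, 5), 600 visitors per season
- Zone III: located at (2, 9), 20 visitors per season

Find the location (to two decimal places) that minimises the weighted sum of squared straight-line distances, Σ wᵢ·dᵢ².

The minimiser of Σwᵢ‖p−pᵢ‖² is the weighted centroid p* = (Σwᵢpᵢ)/(Σwᵢ).
Σwᵢ = 670.
Σwᵢxᵢ = 50·9 + 600·7 + 20·2 = 4690.
Σwᵢyᵢ = 50·8 + 600·5 + 20·9 = 3580.
x* = 4690/670 = 7.00, y* = 3580/670 = 5.34.

(7.00, 5.34)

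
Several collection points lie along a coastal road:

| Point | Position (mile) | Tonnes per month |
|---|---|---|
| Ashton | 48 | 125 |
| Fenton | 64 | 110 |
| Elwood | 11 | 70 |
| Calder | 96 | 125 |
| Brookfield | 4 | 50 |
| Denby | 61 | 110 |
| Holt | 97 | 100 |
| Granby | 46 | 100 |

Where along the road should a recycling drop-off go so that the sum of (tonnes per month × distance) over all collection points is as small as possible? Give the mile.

x = 61

For a sum of weighted absolute distances on a line, the optimum is the weighted median (not the mean). Total weight W = 790; half-weight = 395.
Sort by position and accumulate weight:
  mile 4 (Brookfield, w=50) → cum 50
  mile 11 (Elwood, w=70) → cum 120
  mile 46 (Granby, w=100) → cum 220
  mile 48 (Ashton, w=125) → cum 345
  mile 61 (Denby, w=110) → cum 455  ≥ 395 → median here
  mile 64 (Fenton, w=110) → cum 565
  mile 96 (Calder, w=125) → cum 690
  mile 97 (Holt, w=100) → cum 790
Optimal location: mile 61.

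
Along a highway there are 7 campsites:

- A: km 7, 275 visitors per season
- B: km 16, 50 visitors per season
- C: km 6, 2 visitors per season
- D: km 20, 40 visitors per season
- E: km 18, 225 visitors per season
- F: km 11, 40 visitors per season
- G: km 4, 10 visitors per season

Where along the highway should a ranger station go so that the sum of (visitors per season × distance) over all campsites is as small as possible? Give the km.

x = 11

For a sum of weighted absolute distances on a line, the optimum is the weighted median (not the mean). Total weight W = 642; half-weight = 321.
Sort by position and accumulate weight:
  km 4 (G, w=10) → cum 10
  km 6 (C, w=2) → cum 12
  km 7 (A, w=275) → cum 287
  km 11 (F, w=40) → cum 327  ≥ 321 → median here
  km 16 (B, w=50) → cum 377
  km 18 (E, w=225) → cum 602
  km 20 (D, w=40) → cum 642
Optimal location: km 11.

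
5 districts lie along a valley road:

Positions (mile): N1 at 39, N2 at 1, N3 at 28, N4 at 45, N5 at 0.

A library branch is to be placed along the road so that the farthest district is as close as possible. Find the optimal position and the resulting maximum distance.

location 22.5, max distance 22.5

The 1-center on a line is the midpoint of the two extreme points: leftmost at 0, rightmost at 45.
Optimal location = (0 + 45)/2 = 22.5; maximum distance = (45 − 0)/2 = 22.5.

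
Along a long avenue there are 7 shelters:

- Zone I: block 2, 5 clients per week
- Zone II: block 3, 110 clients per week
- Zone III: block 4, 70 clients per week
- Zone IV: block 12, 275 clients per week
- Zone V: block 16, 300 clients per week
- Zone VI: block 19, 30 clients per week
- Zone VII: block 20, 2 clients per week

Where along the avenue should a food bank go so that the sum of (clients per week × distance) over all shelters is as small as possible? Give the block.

x = 12

For a sum of weighted absolute distances on a line, the optimum is the weighted median (not the mean). Total weight W = 792; half-weight = 396.
Sort by position and accumulate weight:
  block 2 (Zone I, w=5) → cum 5
  block 3 (Zone II, w=110) → cum 115
  block 4 (Zone III, w=70) → cum 185
  block 12 (Zone IV, w=275) → cum 460  ≥ 396 → median here
  block 16 (Zone V, w=300) → cum 760
  block 19 (Zone VI, w=30) → cum 790
  block 20 (Zone VII, w=2) → cum 792
Optimal location: block 12.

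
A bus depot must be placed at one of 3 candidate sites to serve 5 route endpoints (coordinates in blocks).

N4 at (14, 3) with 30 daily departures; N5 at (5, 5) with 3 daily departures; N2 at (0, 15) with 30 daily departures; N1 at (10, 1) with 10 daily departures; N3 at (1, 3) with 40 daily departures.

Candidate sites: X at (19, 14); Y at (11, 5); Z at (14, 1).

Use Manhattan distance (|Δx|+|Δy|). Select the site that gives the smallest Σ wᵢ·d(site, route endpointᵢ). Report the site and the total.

Y, total 1328 blocks

Total weighted distance at each candidate:
  X (19, 14): total = 2529
  Y (11, 5): total = 1328
  Z (14, 1): total = 1579
Minimum is at Y with total 1328 blocks.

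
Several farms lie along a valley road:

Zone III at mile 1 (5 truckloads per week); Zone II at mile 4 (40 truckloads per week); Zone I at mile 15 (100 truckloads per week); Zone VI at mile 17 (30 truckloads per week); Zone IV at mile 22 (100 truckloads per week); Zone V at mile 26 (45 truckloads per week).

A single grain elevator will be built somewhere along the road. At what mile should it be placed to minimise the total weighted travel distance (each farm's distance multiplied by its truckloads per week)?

x = 17

For a sum of weighted absolute distances on a line, the optimum is the weighted median (not the mean). Total weight W = 320; half-weight = 160.
Sort by position and accumulate weight:
  mile 1 (Zone III, w=5) → cum 5
  mile 4 (Zone II, w=40) → cum 45
  mile 15 (Zone I, w=100) → cum 145
  mile 17 (Zone VI, w=30) → cum 175  ≥ 160 → median here
  mile 22 (Zone IV, w=100) → cum 275
  mile 26 (Zone V, w=45) → cum 320
Optimal location: mile 17.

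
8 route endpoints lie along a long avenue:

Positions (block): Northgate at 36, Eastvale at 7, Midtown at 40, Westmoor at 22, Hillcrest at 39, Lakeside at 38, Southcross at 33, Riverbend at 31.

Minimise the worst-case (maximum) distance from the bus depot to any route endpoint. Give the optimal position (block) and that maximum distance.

location 23.5, max distance 16.5

The 1-center on a line is the midpoint of the two extreme points: leftmost at 7, rightmost at 40.
Optimal location = (7 + 40)/2 = 23.5; maximum distance = (40 − 7)/2 = 16.5.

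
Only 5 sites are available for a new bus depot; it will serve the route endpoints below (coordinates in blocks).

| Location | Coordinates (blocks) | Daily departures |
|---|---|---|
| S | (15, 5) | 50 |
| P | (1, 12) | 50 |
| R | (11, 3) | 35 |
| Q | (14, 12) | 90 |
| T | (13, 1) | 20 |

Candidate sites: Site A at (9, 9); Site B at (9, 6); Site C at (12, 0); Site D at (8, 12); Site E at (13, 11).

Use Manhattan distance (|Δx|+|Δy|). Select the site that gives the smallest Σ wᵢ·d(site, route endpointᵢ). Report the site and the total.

Total weighted distance at each candidate:
  Site A (9, 9): total = 2290
  Site B (9, 6): total = 2395
  Site C (12, 0): total = 2990
  Site D (8, 12): total = 2330
  Site E (13, 11): total = 1780
Minimum is at Site E with total 1780 blocks.

Site E, total 1780 blocks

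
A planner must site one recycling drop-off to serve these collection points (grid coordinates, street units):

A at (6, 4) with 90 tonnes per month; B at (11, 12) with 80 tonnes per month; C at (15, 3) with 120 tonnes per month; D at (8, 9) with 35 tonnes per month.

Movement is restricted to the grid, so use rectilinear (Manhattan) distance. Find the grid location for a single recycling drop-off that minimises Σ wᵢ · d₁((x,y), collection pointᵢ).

(11, 4)

Manhattan distance separates: Σwᵢ(|x−xᵢ|+|y−yᵢ|) = Σwᵢ|x−xᵢ| + Σwᵢ|y−yᵢ|, so x and y are optimised independently as 1-D weighted medians.
Total weight W = 325; half = 162.5.
x-coordinate, sorted with cumulative weight:
  x=6 (A, w=90) cum 90
  x=8 (D, w=35) cum 125
  x=11 (B, w=80) cum 205  ← median
  x=15 (C, w=120) cum 325
⇒ x* = 11
y-coordinate, sorted with cumulative weight:
  y=3 (C, w=120) cum 120
  y=4 (A, w=90) cum 210  ← median
  y=9 (D, w=35) cum 245
  y=12 (B, w=80) cum 325
⇒ y* = 4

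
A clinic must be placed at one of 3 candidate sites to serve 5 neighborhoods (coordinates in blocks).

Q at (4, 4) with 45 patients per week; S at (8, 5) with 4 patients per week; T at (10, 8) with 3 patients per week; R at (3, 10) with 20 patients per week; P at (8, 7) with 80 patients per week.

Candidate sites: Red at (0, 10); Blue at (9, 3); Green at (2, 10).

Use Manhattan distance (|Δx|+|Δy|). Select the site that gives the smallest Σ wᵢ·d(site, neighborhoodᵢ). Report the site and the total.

Blue, total 960 blocks

Total weighted distance at each candidate:
  Red (0, 10): total = 1478
  Blue (9, 3): total = 960
  Green (2, 10): total = 1174
Minimum is at Blue with total 960 blocks.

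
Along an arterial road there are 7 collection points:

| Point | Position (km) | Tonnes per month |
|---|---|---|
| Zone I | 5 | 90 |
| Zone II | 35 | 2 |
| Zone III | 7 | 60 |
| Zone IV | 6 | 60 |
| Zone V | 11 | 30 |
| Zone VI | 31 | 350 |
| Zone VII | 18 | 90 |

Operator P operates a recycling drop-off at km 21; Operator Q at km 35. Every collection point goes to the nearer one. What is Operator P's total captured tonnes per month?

330

The indifferent point is the midpoint (21+35)/2 = 28; collection points left of it (closer to Operator P at 21) go to Operator P, those right go to Operator Q.
  Zone I at 5 (w=90) → Operator P
  Zone IV at 6 (w=60) → Operator P
  Zone III at 7 (w=60) → Operator P
  Zone V at 11 (w=30) → Operator P
  Zone VII at 18 (w=90) → Operator P
  Zone VI at 31 (w=350) → Operator Q
  Zone II at 35 (w=2) → Operator Q
Operator P captures 330; Operator Q captures 352.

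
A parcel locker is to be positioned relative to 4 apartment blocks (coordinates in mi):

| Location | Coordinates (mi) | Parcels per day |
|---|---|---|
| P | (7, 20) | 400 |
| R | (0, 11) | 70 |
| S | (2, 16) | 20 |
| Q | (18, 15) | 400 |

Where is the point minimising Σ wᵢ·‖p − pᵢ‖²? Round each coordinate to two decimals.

(11.28, 16.96)

The minimiser of Σwᵢ‖p−pᵢ‖² is the weighted centroid p* = (Σwᵢpᵢ)/(Σwᵢ).
Σwᵢ = 890.
Σwᵢxᵢ = 400·7 + 70·0 + 20·2 + 400·18 = 10040.
Σwᵢyᵢ = 400·20 + 70·11 + 20·16 + 400·15 = 15090.
x* = 10040/890 = 11.28, y* = 15090/890 = 16.96.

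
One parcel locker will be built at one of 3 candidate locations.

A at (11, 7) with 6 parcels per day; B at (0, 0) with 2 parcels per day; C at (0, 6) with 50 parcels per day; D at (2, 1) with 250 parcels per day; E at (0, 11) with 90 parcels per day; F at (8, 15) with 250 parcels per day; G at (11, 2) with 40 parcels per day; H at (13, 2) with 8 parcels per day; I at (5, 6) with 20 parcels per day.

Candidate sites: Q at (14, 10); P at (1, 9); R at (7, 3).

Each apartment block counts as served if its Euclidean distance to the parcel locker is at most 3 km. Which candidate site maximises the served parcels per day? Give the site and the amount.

P, covering 90

Coverage radius r = 3 km; a point is covered iff (Δx)²+(Δy)² ≤ 3² = 9.
  Q (14, 10): covers {none} → 0
  P (1, 9): covers {E} → 90
  R (7, 3): covers {none} → 0
Maximum coverage at P: 90 parcels per day.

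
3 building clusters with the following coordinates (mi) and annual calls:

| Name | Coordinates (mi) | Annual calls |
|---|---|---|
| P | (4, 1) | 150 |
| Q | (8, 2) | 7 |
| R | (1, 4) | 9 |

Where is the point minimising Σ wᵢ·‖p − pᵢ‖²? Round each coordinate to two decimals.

(4.01, 1.20)

The minimiser of Σwᵢ‖p−pᵢ‖² is the weighted centroid p* = (Σwᵢpᵢ)/(Σwᵢ).
Σwᵢ = 166.
Σwᵢxᵢ = 150·4 + 7·8 + 9·1 = 665.
Σwᵢyᵢ = 150·1 + 7·2 + 9·4 = 200.
x* = 665/166 = 4.01, y* = 200/166 = 1.20.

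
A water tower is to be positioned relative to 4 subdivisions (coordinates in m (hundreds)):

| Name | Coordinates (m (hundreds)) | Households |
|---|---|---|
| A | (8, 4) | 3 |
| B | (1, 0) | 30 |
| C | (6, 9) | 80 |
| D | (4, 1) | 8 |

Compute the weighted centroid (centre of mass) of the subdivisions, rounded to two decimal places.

(4.68, 6.12)

The minimiser of Σwᵢ‖p−pᵢ‖² is the weighted centroid p* = (Σwᵢpᵢ)/(Σwᵢ).
Σwᵢ = 121.
Σwᵢxᵢ = 3·8 + 30·1 + 80·6 + 8·4 = 566.
Σwᵢyᵢ = 3·4 + 30·0 + 80·9 + 8·1 = 740.
x* = 566/121 = 4.68, y* = 740/121 = 6.12.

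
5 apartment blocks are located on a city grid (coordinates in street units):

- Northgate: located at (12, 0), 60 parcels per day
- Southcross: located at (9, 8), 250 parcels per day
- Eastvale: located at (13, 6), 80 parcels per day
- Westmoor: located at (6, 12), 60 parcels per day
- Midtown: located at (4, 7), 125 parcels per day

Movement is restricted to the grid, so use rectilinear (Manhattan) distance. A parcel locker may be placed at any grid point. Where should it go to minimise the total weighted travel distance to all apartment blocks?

Manhattan distance separates: Σwᵢ(|x−xᵢ|+|y−yᵢ|) = Σwᵢ|x−xᵢ| + Σwᵢ|y−yᵢ|, so x and y are optimised independently as 1-D weighted medians.
Total weight W = 575; half = 287.5.
x-coordinate, sorted with cumulative weight:
  x=4 (Midtown, w=125) cum 125
  x=6 (Westmoor, w=60) cum 185
  x=9 (Southcross, w=250) cum 435  ← median
  x=12 (Northgate, w=60) cum 495
  x=13 (Eastvale, w=80) cum 575
⇒ x* = 9
y-coordinate, sorted with cumulative weight:
  y=0 (Northgate, w=60) cum 60
  y=6 (Eastvale, w=80) cum 140
  y=7 (Midtown, w=125) cum 265
  y=8 (Southcross, w=250) cum 515  ← median
  y=12 (Westmoor, w=60) cum 575
⇒ y* = 8

(9, 8)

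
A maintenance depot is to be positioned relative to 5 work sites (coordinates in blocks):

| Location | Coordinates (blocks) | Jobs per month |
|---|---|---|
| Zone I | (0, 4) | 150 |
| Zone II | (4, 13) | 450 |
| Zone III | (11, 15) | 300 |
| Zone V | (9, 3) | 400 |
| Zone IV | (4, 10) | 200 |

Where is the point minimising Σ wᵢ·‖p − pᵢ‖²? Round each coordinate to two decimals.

(6.33, 9.43)

The minimiser of Σwᵢ‖p−pᵢ‖² is the weighted centroid p* = (Σwᵢpᵢ)/(Σwᵢ).
Σwᵢ = 1500.
Σwᵢxᵢ = 150·0 + 450·4 + 300·11 + 400·9 + 200·4 = 9500.
Σwᵢyᵢ = 150·4 + 450·13 + 300·15 + 400·3 + 200·10 = 14150.
x* = 9500/1500 = 6.33, y* = 14150/1500 = 9.43.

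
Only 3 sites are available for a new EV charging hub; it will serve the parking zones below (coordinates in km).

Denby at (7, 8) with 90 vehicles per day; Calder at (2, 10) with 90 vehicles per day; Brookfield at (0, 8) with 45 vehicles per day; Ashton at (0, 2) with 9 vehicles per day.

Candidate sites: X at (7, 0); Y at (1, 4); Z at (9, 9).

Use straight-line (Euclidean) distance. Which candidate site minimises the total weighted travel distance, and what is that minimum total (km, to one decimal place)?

Total weighted distance at each candidate:
  X (7, 0): total = 2270.1
  Y (1, 4): total = 1402.1
  Z (9, 9): total = 1347.8
Minimum is at Z with total 1347.8 km.

Z, total 1347.8 km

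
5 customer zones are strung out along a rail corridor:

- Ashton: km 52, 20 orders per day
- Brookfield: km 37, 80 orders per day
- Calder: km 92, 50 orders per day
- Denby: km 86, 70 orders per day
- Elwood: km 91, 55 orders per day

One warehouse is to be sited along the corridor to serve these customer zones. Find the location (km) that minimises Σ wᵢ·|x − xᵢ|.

x = 86

For a sum of weighted absolute distances on a line, the optimum is the weighted median (not the mean). Total weight W = 275; half-weight = 137.5.
Sort by position and accumulate weight:
  km 37 (Brookfield, w=80) → cum 80
  km 52 (Ashton, w=20) → cum 100
  km 86 (Denby, w=70) → cum 170  ≥ 137.5 → median here
  km 91 (Elwood, w=55) → cum 225
  km 92 (Calder, w=50) → cum 275
Optimal location: km 86.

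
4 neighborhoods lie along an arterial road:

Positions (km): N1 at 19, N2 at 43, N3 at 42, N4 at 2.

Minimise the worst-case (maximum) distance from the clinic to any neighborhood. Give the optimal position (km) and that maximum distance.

location 22.5, max distance 20.5

The 1-center on a line is the midpoint of the two extreme points: leftmost at 2, rightmost at 43.
Optimal location = (2 + 43)/2 = 22.5; maximum distance = (43 − 2)/2 = 20.5.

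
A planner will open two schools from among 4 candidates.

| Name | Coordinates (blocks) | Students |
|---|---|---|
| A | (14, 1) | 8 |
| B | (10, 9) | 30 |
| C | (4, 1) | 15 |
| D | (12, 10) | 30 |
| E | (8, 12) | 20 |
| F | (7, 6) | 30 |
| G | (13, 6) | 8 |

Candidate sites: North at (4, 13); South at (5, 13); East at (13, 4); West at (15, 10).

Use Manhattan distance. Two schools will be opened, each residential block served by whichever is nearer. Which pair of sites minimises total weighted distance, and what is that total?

{East, West}, total 918

Evaluate every pair (each demand assigned to the nearer of the two):
  {East, West}: total = 918
  {South, West}: total = 943
  {North, West}: total = 978
  {South, East}: total = 998
  {North, East}: total = 1018
  {North, South}: total = 1388
Best pair: {East, West} with total 918.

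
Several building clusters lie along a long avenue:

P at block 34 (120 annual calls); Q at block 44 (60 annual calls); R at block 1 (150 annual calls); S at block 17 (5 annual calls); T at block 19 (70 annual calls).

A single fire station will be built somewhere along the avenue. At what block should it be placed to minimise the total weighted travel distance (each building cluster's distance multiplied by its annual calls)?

For a sum of weighted absolute distances on a line, the optimum is the weighted median (not the mean). Total weight W = 405; half-weight = 202.5.
Sort by position and accumulate weight:
  block 1 (R, w=150) → cum 150
  block 17 (S, w=5) → cum 155
  block 19 (T, w=70) → cum 225  ≥ 202.5 → median here
  block 34 (P, w=120) → cum 345
  block 44 (Q, w=60) → cum 405
Optimal location: block 19.

x = 19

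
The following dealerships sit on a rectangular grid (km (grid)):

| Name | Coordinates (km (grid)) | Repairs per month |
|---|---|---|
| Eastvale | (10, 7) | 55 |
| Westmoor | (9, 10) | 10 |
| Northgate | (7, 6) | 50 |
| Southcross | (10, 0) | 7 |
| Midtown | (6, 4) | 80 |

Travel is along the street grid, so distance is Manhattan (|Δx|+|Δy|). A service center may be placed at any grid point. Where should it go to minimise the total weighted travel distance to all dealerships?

Manhattan distance separates: Σwᵢ(|x−xᵢ|+|y−yᵢ|) = Σwᵢ|x−xᵢ| + Σwᵢ|y−yᵢ|, so x and y are optimised independently as 1-D weighted medians.
Total weight W = 202; half = 101.
x-coordinate, sorted with cumulative weight:
  x=6 (Midtown, w=80) cum 80
  x=7 (Northgate, w=50) cum 130  ← median
  x=9 (Westmoor, w=10) cum 140
  x=10 (Eastvale, w=55) cum 195
  x=10 (Southcross, w=7) cum 202
⇒ x* = 7
y-coordinate, sorted with cumulative weight:
  y=0 (Southcross, w=7) cum 7
  y=4 (Midtown, w=80) cum 87
  y=6 (Northgate, w=50) cum 137  ← median
  y=7 (Eastvale, w=55) cum 192
  y=10 (Westmoor, w=10) cum 202
⇒ y* = 6

(7, 6)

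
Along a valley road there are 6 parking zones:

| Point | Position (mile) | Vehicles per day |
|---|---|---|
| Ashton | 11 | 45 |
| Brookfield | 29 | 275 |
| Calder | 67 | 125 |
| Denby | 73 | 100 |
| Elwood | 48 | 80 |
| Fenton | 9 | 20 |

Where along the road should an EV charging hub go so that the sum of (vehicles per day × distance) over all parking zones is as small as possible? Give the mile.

x = 29

For a sum of weighted absolute distances on a line, the optimum is the weighted median (not the mean). Total weight W = 645; half-weight = 322.5.
Sort by position and accumulate weight:
  mile 9 (Fenton, w=20) → cum 20
  mile 11 (Ashton, w=45) → cum 65
  mile 29 (Brookfield, w=275) → cum 340  ≥ 322.5 → median here
  mile 48 (Elwood, w=80) → cum 420
  mile 67 (Calder, w=125) → cum 545
  mile 73 (Denby, w=100) → cum 645
Optimal location: mile 29.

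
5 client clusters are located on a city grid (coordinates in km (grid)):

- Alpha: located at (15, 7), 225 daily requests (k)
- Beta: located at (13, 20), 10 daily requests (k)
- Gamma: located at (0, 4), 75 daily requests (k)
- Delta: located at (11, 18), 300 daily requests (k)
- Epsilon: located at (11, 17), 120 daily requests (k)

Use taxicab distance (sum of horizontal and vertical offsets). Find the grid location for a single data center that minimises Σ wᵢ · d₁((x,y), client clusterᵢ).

Manhattan distance separates: Σwᵢ(|x−xᵢ|+|y−yᵢ|) = Σwᵢ|x−xᵢ| + Σwᵢ|y−yᵢ|, so x and y are optimised independently as 1-D weighted medians.
Total weight W = 730; half = 365.
x-coordinate, sorted with cumulative weight:
  x=0 (Gamma, w=75) cum 75
  x=11 (Delta, w=300) cum 375  ← median
  x=11 (Epsilon, w=120) cum 495
  x=13 (Beta, w=10) cum 505
  x=15 (Alpha, w=225) cum 730
⇒ x* = 11
y-coordinate, sorted with cumulative weight:
  y=4 (Gamma, w=75) cum 75
  y=7 (Alpha, w=225) cum 300
  y=17 (Epsilon, w=120) cum 420  ← median
  y=18 (Delta, w=300) cum 720
  y=20 (Beta, w=10) cum 730
⇒ y* = 17

(11, 17)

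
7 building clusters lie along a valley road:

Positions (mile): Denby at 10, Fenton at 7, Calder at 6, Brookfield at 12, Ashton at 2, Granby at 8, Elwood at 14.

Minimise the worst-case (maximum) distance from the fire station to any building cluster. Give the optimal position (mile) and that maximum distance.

The 1-center on a line is the midpoint of the two extreme points: leftmost at 2, rightmost at 14.
Optimal location = (2 + 14)/2 = 8; maximum distance = (14 − 2)/2 = 6.

location 8, max distance 6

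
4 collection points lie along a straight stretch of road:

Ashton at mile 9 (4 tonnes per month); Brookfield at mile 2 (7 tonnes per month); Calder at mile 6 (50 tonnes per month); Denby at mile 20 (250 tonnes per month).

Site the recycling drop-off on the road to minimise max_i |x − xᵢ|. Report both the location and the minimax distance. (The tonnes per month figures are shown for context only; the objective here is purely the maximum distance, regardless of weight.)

The 1-center on a line is the midpoint of the two extreme points: leftmost at 2, rightmost at 20.
Optimal location = (2 + 20)/2 = 11; maximum distance = (20 − 2)/2 = 9.

location 11, max distance 9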